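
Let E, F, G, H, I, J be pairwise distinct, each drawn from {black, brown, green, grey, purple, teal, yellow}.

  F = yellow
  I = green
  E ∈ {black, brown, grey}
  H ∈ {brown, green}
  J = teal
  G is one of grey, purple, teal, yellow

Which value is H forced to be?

F's domain is down to {yellow}, so F = yellow. Remove yellow from G.
I must be green (only option left). Remove green from H.
So H = brown.

brown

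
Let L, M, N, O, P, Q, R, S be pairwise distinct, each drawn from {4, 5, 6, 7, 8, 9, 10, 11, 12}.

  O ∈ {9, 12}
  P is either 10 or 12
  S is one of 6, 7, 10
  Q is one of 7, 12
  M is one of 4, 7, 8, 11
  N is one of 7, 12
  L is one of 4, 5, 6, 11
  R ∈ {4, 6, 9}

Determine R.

4

N and Q share exactly the 2 values {7, 12}; by pigeonhole those values go to them, so strike 7, 12 from M, O, P, S.
O's domain is down to {9}, so O = 9. Eliminate 9 elsewhere: R.
P must be 10 (only option left). Remove 10 from S.
S's domain is down to {6}, so S = 6. Strike 6 from L, R.
So R = 4.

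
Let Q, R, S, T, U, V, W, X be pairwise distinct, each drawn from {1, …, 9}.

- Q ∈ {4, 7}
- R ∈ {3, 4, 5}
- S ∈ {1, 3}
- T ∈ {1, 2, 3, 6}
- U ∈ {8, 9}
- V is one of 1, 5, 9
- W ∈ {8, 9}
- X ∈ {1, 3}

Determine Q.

S and X between them cover only {1, 3} — a naked pair. Remove those values from R, T, V.
U and W between them cover only {8, 9} — a naked pair. Remove those values from V.
V has just one choice, so V = 5. So R can't be 5.
R's domain is down to {4}, so R = 4. Remove 4 from Q.
So Q = 7.

7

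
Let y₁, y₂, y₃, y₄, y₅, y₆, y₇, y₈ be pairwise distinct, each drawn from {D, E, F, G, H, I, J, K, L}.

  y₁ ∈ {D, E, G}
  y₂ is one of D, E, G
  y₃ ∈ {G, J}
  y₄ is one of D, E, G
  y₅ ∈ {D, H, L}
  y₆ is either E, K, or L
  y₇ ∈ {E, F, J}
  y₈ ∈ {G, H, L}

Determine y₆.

K

The 8 variables together cover exactly {D, E, F, G, H, J, K, L} — 8 values for 8 variables — and F appears only in y₇'s list, so y₇ = F.
The 7 still-open variables together cover exactly {D, E, G, H, J, K, L} — 7 values for 7 variables — and J appears only in y₃'s list, so y₃ = J.
The 6 still-open variables together cover exactly {D, E, G, H, K, L} — 6 values for 6 variables — and K appears only in y₆'s list, so y₆ = K.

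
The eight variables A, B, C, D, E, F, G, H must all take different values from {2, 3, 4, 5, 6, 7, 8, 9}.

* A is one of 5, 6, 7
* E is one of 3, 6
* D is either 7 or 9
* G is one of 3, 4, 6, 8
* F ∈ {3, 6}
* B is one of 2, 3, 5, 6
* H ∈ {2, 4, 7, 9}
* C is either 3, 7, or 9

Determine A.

5

Among the 8 variables, 8 fits only G (and all 8 values in {2, 3, 4, 5, 6, 7, 8, 9} must be used), so G = 8.
The 7 still-open variables together cover exactly {2, 3, 4, 5, 6, 7, 9} — 7 values for 7 variables — and 4 appears only in H's list, so H = 4.
The 6 still-open variables draw from only 6 values {2, 3, 5, 6, 7, 9}, so each is used; only B can be 2, hence B = 2.
The 5 still-open variables draw from only 5 values {3, 5, 6, 7, 9}, so each is used; only A can be 5, hence A = 5.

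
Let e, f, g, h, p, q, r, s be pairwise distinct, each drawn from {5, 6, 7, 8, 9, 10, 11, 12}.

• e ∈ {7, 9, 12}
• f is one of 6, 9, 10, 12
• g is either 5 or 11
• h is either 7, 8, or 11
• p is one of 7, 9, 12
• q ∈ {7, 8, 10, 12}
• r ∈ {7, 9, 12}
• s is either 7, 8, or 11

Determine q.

The 8 variables draw from only 8 values {5, 6, 7, 8, 9, 10, 11, 12}, so each is used; only g can be 5, hence g = 5.
The 7 still-open variables draw from only 7 values {6, 7, 8, 9, 10, 11, 12}, so each is used; only f can be 6, hence f = 6.
The 6 still-open variables draw from only 6 values {7, 8, 9, 10, 11, 12}, so each is used; only q can be 10, hence q = 10.

10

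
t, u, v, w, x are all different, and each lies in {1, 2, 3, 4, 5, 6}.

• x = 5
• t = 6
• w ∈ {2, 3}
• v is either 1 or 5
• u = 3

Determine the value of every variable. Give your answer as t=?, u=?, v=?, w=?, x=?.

t must be 6 (only option left).
u's domain is down to {3}, so u = 3. Eliminate 3 elsewhere: w.
That leaves w = 2.
That leaves x = 5. Remove 5 from v.
v's domain is down to {1}, so v = 1.

t=6, u=3, v=1, w=2, x=5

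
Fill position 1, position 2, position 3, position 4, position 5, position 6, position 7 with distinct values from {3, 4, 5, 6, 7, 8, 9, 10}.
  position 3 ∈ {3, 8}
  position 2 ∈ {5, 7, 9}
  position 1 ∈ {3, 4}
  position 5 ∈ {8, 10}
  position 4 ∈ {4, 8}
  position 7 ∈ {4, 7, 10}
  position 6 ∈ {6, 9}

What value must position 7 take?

7

The 3 variables position 1, position 3, position 4 are confined to {3, 4, 8}, which locks those values in; drop them from position 5, position 7.
position 5 must be 10 (only option left). Strike 10 from position 7.
So position 7 = 7.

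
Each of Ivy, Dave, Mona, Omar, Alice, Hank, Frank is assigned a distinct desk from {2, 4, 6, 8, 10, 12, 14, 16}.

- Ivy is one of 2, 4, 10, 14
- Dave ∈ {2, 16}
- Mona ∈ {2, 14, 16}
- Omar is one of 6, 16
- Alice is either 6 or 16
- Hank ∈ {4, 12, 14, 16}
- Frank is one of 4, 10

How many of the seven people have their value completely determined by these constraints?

The 7 variables draw from only 7 values {2, 4, 6, 10, 12, 14, 16}, so each is used; only Hank can be 12, hence Hank = 12.
Omar and Alice share exactly the 2 values {6, 16}; by pigeonhole those values go to them, so strike 6, 16 from Dave, Mona.
Dave's domain is down to {2}, so Dave = 2. Strike 2 from Ivy, Mona.
That leaves Mona = 14. So Ivy can't be 14.
Determined: Dave=2, Mona=14, Hank=12. The other people each still have more than one consistent value. That makes 3.

3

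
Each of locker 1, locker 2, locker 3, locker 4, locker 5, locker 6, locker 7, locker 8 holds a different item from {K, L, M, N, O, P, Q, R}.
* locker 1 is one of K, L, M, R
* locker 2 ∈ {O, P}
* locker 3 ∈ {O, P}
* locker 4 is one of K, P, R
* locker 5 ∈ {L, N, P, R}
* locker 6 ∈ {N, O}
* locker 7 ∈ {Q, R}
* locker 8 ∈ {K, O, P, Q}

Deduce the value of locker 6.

The 8 variables together cover exactly {K, L, M, N, O, P, Q, R} — 8 values for 8 variables — and M appears only in locker 1's list, so locker 1 = M.
Among the 7 still-open variables, L fits only locker 5 (and all 7 values in {K, L, N, O, P, Q, R} must be used), so locker 5 = L.
The 6 still-open variables draw from only 6 values {K, N, O, P, Q, R}, so each is used; only locker 6 can be N, hence locker 6 = N.

N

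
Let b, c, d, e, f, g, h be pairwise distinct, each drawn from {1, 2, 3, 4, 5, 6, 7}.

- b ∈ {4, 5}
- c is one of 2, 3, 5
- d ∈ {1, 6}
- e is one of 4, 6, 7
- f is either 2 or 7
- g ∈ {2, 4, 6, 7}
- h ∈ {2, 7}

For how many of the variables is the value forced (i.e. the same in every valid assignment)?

The 7 variables draw from only 7 values {1, 2, 3, 4, 5, 6, 7}, so each is used; only d can be 1, hence d = 1.
Among the 6 still-open variables, 3 fits only c (and all 6 values in {2, 3, 4, 5, 6, 7} must be used), so c = 3.
Among the 5 still-open variables, 5 fits only b (and all 5 values in {2, 4, 5, 6, 7} must be used), so b = 5.
The 2 variables f and h are confined to {2, 7}, which locks those values in; drop them from e, g.
Determined: b=5, c=3, d=1. The other variables each still have more than one consistent value. That makes 3.

3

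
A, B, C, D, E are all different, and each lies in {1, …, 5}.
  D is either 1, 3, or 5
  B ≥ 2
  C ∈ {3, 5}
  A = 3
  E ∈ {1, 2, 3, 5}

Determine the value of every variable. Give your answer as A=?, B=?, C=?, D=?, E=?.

A has just one choice, so A = 3. So B, C, D, E can't be 3.
C must be 5 (only option left). Strike 5 from B, D, E.
D's domain is down to {1}, so D = 1. So E can't be 1.
E has just one choice, so E = 2. Remove 2 from B.
B has just one choice, so B = 4.

A=3, B=4, C=5, D=1, E=2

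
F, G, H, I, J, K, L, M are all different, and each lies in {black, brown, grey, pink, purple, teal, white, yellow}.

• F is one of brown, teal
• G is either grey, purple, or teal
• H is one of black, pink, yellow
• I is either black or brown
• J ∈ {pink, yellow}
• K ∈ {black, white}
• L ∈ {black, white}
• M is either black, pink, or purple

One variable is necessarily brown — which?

Among the 8 variables, grey fits only G (and all 8 values in {black, brown, grey, pink, purple, teal, white, yellow} must be used), so G = grey.
The 7 still-open variables draw from only 7 values {black, brown, pink, purple, teal, white, yellow}, so each is used; only M can be purple, hence M = purple.
The 6 still-open variables together cover exactly {black, brown, pink, teal, white, yellow} — 6 values for 6 variables — and teal appears only in F's list, so F = teal.
Among the 5 still-open variables, brown fits only I (and all 5 values in {black, brown, pink, white, yellow} must be used), so I = brown.

I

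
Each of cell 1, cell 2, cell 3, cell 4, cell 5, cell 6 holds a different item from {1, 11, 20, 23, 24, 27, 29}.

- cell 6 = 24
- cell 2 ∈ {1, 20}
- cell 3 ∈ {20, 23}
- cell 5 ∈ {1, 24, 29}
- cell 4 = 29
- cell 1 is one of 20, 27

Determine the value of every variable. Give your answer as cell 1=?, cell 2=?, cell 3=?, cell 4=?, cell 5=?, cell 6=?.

cell 1=27, cell 2=20, cell 3=23, cell 4=29, cell 5=1, cell 6=24

cell 4 has just one choice, so cell 4 = 29. Eliminate 29 elsewhere: cell 5.
cell 6 must be 24 (only option left). Eliminate 24 elsewhere: cell 5.
cell 5 must be 1 (only option left). Remove 1 from cell 2.
cell 2 has just one choice, so cell 2 = 20. Eliminate 20 elsewhere: cell 1, cell 3.
That leaves cell 3 = 23.
That leaves cell 1 = 27.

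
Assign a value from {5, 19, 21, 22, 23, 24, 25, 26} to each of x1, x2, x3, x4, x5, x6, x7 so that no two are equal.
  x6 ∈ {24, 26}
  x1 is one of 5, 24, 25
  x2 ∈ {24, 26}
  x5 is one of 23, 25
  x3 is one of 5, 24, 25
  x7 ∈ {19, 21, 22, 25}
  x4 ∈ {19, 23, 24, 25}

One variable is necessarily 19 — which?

x4

x2 and x6 between them cover only {24, 26} — a naked pair. Remove those values from x1, x3, x4.
x1 and x3 share exactly the 2 values {5, 25}; by pigeonhole those values go to them, so strike 5, 25 from x4, x5, x7.
x5 must be 23 (only option left). So x4 can't be 23.
So 19 goes to x4.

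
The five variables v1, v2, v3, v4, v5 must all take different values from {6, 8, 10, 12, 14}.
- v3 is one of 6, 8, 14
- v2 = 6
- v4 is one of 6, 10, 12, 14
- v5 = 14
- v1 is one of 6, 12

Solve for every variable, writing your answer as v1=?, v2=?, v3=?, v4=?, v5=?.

v2's domain is down to {6}, so v2 = 6. Eliminate 6 elsewhere: v1, v3, v4.
v5's domain is down to {14}, so v5 = 14. Strike 14 from v3, v4.
v1's domain is down to {12}, so v1 = 12. So v4 can't be 12.
v3 must be 8 (only option left).
v4 must be 10 (only option left).

v1=12, v2=6, v3=8, v4=10, v5=14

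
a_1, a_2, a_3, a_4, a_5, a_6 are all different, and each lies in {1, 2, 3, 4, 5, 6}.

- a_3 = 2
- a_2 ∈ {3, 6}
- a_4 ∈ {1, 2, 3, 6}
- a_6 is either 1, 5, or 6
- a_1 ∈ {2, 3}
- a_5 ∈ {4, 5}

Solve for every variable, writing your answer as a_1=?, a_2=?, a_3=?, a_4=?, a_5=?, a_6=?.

a_1=3, a_2=6, a_3=2, a_4=1, a_5=4, a_6=5

a_3's domain is down to {2}, so a_3 = 2. Strike 2 from a_1, a_4.
a_1's domain is down to {3}, so a_1 = 3. Eliminate 3 elsewhere: a_2, a_4.
a_2 must be 6 (only option left). So a_4, a_6 can't be 6.
a_4's domain is down to {1}, so a_4 = 1. So a_6 can't be 1.
That leaves a_6 = 5. Strike 5 from a_5.
a_5 has just one choice, so a_5 = 4.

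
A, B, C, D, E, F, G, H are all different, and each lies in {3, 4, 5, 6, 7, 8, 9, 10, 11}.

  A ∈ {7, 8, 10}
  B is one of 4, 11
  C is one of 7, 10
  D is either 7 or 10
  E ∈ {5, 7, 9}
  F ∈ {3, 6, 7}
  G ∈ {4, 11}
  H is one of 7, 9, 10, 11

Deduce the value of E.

5

B and G between them cover only {4, 11} — a naked pair. Remove those values from H.
C and D between them cover only {7, 10} — a naked pair. Remove those values from A, E, F, H.
A's domain is down to {8}, so A = 8.
H has just one choice, so H = 9. Eliminate 9 elsewhere: E.
So E = 5.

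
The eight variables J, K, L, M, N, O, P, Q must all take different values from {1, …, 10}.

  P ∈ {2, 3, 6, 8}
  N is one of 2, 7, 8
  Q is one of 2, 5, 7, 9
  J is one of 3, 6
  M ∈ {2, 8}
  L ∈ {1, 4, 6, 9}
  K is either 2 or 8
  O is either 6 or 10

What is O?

10

The 2 variables K and M are confined to {2, 8}, which locks those values in; drop them from N, P, Q.
N's domain is down to {7}, so N = 7. So Q can't be 7.
J and P share exactly the 2 values {3, 6}; by pigeonhole those values go to them, so strike 3, 6 from L, O.
So O = 10.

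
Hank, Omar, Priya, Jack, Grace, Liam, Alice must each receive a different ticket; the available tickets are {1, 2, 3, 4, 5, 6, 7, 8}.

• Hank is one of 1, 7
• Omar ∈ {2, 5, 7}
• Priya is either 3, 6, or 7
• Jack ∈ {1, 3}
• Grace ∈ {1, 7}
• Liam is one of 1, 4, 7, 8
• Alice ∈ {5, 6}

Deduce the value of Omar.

2

Hank and Grace between them cover only {1, 7} — a naked pair. Remove those values from Omar, Priya, Jack, Liam.
Jack must be 3 (only option left). Strike 3 from Priya.
That leaves Priya = 6. So Alice can't be 6.
That leaves Alice = 5. Strike 5 from Omar.
So Omar = 2.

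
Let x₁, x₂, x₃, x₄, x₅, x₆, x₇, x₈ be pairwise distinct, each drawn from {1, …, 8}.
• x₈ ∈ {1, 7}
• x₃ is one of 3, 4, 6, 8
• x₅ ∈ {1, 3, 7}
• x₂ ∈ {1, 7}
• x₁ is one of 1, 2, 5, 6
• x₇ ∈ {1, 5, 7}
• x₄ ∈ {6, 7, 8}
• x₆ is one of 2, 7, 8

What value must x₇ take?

Among the 8 variables, 4 fits only x₃ (and all 8 values in {1, 2, 3, 4, 5, 6, 7, 8} must be used), so x₃ = 4.
The 7 still-open variables draw from only 7 values {1, 2, 3, 5, 6, 7, 8}, so each is used; only x₅ can be 3, hence x₅ = 3.
x₂ and x₈ between them cover only {1, 7} — a naked pair. Remove those values from x₁, x₄, x₆, x₇.
So x₇ = 5.

5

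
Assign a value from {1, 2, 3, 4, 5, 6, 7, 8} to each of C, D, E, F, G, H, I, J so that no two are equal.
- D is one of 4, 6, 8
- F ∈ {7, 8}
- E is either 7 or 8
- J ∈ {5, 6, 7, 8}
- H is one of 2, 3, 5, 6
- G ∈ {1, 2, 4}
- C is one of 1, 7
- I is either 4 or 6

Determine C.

1

The 8 variables together cover exactly {1, 2, 3, 4, 5, 6, 7, 8} — 8 values for 8 variables — and 3 appears only in H's list, so H = 3.
The 7 still-open variables together cover exactly {1, 2, 4, 5, 6, 7, 8} — 7 values for 7 variables — and 2 appears only in G's list, so G = 2.
Among the 6 still-open variables, 1 fits only C (and all 6 values in {1, 4, 5, 6, 7, 8} must be used), so C = 1.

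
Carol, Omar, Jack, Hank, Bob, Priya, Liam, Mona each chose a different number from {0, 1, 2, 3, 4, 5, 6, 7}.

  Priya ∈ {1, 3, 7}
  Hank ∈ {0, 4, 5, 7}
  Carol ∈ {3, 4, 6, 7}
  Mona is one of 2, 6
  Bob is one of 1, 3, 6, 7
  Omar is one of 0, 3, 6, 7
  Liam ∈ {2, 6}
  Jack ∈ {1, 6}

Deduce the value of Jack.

1

The 8 variables together cover exactly {0, 1, 2, 3, 4, 5, 6, 7} — 8 values for 8 variables — and 5 appears only in Hank's list, so Hank = 5.
The 7 still-open variables draw from only 7 values {0, 1, 2, 3, 4, 6, 7}, so each is used; only Omar can be 0, hence Omar = 0.
Among the 6 still-open variables, 4 fits only Carol (and all 6 values in {1, 2, 3, 4, 6, 7} must be used), so Carol = 4.
Liam and Mona share exactly the 2 values {2, 6}; by pigeonhole those values go to them, so strike 2, 6 from Jack, Bob.
So Jack = 1.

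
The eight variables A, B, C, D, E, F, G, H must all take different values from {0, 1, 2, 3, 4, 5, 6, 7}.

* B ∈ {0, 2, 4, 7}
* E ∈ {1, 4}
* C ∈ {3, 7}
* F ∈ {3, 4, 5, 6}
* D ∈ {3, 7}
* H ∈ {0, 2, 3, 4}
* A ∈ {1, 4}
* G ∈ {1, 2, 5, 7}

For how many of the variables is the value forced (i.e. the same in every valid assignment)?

The 8 variables together cover exactly {0, 1, 2, 3, 4, 5, 6, 7} — 8 values for 8 variables — and 6 appears only in F's list, so F = 6.
Among the 7 still-open variables, 5 fits only G (and all 7 values in {0, 1, 2, 3, 4, 5, 7} must be used), so G = 5.
The 2 variables A and E are confined to {1, 4}, which locks those values in; drop them from B, H.
C and D share exactly the 2 values {3, 7}; by pigeonhole those values go to them, so strike 3, 7 from B, H.
Determined: F=6, G=5. The other variables each still have more than one consistent value. That makes 2.

2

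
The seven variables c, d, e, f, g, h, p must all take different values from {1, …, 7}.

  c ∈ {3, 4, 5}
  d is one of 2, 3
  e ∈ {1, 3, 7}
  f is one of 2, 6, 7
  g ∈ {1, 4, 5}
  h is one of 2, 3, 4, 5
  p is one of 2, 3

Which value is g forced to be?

Among the 7 variables, 6 fits only f (and all 7 values in {1, 2, 3, 4, 5, 6, 7} must be used), so f = 6.
The 6 still-open variables draw from only 6 values {1, 2, 3, 4, 5, 7}, so each is used; only e can be 7, hence e = 7.
Among the 5 still-open variables, 1 fits only g (and all 5 values in {1, 2, 3, 4, 5} must be used), so g = 1.

1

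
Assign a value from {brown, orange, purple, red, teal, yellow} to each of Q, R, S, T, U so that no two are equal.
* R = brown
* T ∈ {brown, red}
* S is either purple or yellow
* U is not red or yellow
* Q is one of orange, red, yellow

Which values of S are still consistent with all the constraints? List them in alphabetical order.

R's domain is down to {brown}, so R = brown. So T, U can't be brown.
T must be red (only option left). Eliminate red elsewhere: Q.
No further eliminations apply; S can still be any of purple, yellow.

purple, yellow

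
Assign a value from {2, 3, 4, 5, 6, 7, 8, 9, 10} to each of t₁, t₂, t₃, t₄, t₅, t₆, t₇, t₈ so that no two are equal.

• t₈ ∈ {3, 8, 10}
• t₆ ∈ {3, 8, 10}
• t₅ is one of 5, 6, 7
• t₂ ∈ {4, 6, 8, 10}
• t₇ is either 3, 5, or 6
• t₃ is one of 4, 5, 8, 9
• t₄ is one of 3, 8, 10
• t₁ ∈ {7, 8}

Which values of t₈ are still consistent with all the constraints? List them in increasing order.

3, 8, 10

The 8 variables together cover exactly {3, 4, 5, 6, 7, 8, 9, 10} — 8 values for 8 variables — and 9 appears only in t₃'s list, so t₃ = 9.
The 7 still-open variables draw from only 7 values {3, 4, 5, 6, 7, 8, 10}, so each is used; only t₂ can be 4, hence t₂ = 4.
t₄, t₆, t₈ share exactly the 3 values {3, 8, 10}; by pigeonhole those values go to them, so strike 3, 8, 10 from t₁, t₇.
t₁'s domain is down to {7}, so t₁ = 7. Strike 7 from t₅.
No further eliminations apply; t₈ can still be any of 3, 8, 10.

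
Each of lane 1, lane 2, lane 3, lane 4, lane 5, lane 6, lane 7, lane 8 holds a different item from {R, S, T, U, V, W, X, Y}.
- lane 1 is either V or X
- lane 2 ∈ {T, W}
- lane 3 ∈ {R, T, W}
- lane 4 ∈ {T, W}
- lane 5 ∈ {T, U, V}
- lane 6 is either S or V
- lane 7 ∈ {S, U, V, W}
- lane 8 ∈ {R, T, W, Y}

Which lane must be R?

The 8 variables draw from only 8 values {R, S, T, U, V, W, X, Y}, so each is used; only lane 1 can be X, hence lane 1 = X.
The 7 still-open variables draw from only 7 values {R, S, T, U, V, W, Y}, so each is used; only lane 8 can be Y, hence lane 8 = Y.
Among the 6 still-open variables, R fits only lane 3 (and all 6 values in {R, S, T, U, V, W} must be used), so lane 3 = R.

lane 3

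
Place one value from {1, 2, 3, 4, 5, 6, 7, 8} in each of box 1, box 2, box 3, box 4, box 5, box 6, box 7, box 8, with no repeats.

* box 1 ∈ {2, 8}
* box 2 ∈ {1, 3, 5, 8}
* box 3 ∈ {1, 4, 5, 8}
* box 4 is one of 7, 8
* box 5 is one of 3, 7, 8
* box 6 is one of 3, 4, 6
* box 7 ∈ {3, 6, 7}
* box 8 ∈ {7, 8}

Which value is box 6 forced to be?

4

The 8 variables draw from only 8 values {1, 2, 3, 4, 5, 6, 7, 8}, so each is used; only box 1 can be 2, hence box 1 = 2.
box 4 and box 8 between them cover only {7, 8} — a naked pair. Remove those values from box 2, box 3, box 5, box 7.
box 5's domain is down to {3}, so box 5 = 3. So box 2, box 6, box 7 can't be 3.
box 7 must be 6 (only option left). Eliminate 6 elsewhere: box 6.
So box 6 = 4.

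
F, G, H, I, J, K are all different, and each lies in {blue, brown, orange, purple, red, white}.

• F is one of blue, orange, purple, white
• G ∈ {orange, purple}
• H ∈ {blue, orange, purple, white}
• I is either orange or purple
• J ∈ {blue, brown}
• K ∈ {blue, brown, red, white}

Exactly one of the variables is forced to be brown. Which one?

The 6 variables together cover exactly {blue, brown, orange, purple, red, white} — 6 values for 6 variables — and red appears only in K's list, so K = red.
The 5 still-open variables together cover exactly {blue, brown, orange, purple, white} — 5 values for 5 variables — and brown appears only in J's list, so J = brown.

J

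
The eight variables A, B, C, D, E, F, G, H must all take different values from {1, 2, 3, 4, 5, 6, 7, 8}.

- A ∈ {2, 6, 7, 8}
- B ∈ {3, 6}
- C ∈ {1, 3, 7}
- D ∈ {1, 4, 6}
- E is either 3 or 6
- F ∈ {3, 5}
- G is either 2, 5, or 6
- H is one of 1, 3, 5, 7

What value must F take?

The 8 variables together cover exactly {1, 2, 3, 4, 5, 6, 7, 8} — 8 values for 8 variables — and 4 appears only in D's list, so D = 4.
Among the 7 still-open variables, 8 fits only A (and all 7 values in {1, 2, 3, 5, 6, 7, 8} must be used), so A = 8.
The 6 still-open variables draw from only 6 values {1, 2, 3, 5, 6, 7}, so each is used; only G can be 2, hence G = 2.
B and E share exactly the 2 values {3, 6}; by pigeonhole those values go to them, so strike 3, 6 from C, F, H.
So F = 5.

5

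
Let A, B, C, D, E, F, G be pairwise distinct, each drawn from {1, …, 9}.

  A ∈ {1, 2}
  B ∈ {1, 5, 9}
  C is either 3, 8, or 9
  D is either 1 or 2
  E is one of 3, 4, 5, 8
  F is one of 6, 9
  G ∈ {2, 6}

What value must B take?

A and D share exactly the 2 values {1, 2}; by pigeonhole those values go to them, so strike 1, 2 from B, G.
G must be 6 (only option left). Remove 6 from F.
That leaves F = 9. Strike 9 from B, C.
So B = 5.

5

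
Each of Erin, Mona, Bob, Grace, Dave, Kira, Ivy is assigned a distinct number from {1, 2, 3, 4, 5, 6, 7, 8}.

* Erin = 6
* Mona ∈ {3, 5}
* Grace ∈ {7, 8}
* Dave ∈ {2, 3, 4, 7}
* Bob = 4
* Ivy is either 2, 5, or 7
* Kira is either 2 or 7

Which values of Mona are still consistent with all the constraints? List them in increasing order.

Erin's domain is down to {6}, so Erin = 6.
Bob must be 4 (only option left). So Dave can't be 4.
The 5 still-open variables draw from only 5 values {2, 3, 5, 7, 8}, so each is used; only Grace can be 8, hence Grace = 8.
No further eliminations apply; Mona can still be any of 3, 5.

3, 5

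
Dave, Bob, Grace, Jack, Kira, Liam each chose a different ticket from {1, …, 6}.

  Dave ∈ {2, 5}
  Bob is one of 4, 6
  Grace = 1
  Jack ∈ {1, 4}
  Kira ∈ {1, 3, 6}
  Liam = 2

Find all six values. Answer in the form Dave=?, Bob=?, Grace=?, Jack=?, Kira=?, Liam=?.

Dave=5, Bob=6, Grace=1, Jack=4, Kira=3, Liam=2

Grace's domain is down to {1}, so Grace = 1. So Jack, Kira can't be 1.
Jack's domain is down to {4}, so Jack = 4. Remove 4 from Bob.
Liam has just one choice, so Liam = 2. Remove 2 from Dave.
Dave's domain is down to {5}, so Dave = 5.
Bob must be 6 (only option left). So Kira can't be 6.
Kira must be 3 (only option left).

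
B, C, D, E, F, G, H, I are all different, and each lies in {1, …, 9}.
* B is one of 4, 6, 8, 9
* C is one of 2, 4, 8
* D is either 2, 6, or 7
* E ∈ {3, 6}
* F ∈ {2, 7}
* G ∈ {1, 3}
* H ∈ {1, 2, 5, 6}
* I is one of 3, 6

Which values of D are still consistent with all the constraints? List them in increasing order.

The 2 variables E and I are confined to {3, 6}, which locks those values in; drop them from B, D, G, H.
That leaves G = 1. Strike 1 from H.
The 2 variables D and F are confined to {2, 7}, which locks those values in; drop them from C, H.
That leaves H = 5.
No further eliminations apply; D can still be any of 2, 7.

2, 7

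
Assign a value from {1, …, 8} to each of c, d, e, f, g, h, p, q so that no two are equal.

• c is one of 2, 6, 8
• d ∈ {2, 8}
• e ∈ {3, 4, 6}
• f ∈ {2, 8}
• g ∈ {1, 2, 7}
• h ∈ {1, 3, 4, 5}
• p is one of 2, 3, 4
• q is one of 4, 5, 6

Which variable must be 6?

The 8 variables together cover exactly {1, 2, 3, 4, 5, 6, 7, 8} — 8 values for 8 variables — and 7 appears only in g's list, so g = 7.
The 7 still-open variables draw from only 7 values {1, 2, 3, 4, 5, 6, 8}, so each is used; only h can be 1, hence h = 1.
The 6 still-open variables draw from only 6 values {2, 3, 4, 5, 6, 8}, so each is used; only q can be 5, hence q = 5.
d and f share exactly the 2 values {2, 8}; by pigeonhole those values go to them, so strike 2, 8 from c, p.
So 6 goes to c.

c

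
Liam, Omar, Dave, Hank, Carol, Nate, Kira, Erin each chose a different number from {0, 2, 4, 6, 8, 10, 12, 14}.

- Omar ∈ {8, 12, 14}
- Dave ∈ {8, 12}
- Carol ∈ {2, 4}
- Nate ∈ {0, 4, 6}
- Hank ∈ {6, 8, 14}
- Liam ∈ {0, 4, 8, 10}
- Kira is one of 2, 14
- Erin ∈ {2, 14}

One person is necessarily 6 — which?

Among the 8 variables, 10 fits only Liam (and all 8 values in {0, 2, 4, 6, 8, 10, 12, 14} must be used), so Liam = 10.
The 7 still-open variables together cover exactly {0, 2, 4, 6, 8, 12, 14} — 7 values for 7 variables — and 0 appears only in Nate's list, so Nate = 0.
The 6 still-open variables draw from only 6 values {2, 4, 6, 8, 12, 14}, so each is used; only Carol can be 4, hence Carol = 4.
Among the 5 still-open variables, 6 fits only Hank (and all 5 values in {2, 6, 8, 12, 14} must be used), so Hank = 6.

Hank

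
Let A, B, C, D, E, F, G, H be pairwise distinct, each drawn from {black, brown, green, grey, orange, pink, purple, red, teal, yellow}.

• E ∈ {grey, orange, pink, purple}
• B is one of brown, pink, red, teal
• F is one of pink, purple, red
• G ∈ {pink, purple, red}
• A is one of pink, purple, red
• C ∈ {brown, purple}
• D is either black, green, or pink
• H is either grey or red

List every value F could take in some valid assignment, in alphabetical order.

The 3 variables A, F, G are confined to {pink, purple, red}, which locks those values in; drop them from B, C, D, E, H.
C's domain is down to {brown}, so C = brown. Eliminate brown elsewhere: B.
H has just one choice, so H = grey. So E can't be grey.
B has just one choice, so B = teal.
E has just one choice, so E = orange.
No further eliminations apply; F can still be any of pink, purple, red.

pink, purple, red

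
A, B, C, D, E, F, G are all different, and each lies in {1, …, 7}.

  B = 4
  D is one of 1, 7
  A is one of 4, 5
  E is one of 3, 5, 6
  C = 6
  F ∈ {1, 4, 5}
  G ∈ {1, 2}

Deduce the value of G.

B must be 4 (only option left). Remove 4 from A, F.
C must be 6 (only option left). Strike 6 from E.
That leaves A = 5. So E, F can't be 5.
That leaves E = 3.
F's domain is down to {1}, so F = 1. Remove 1 from D, G.
So G = 2.

2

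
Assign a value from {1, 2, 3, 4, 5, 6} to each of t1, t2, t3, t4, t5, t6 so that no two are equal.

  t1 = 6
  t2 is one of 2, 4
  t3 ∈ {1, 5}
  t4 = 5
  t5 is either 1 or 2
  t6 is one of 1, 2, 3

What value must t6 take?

t1's domain is down to {6}, so t1 = 6.
t4 must be 5 (only option left). Remove 5 from t3.
That leaves t3 = 1. Remove 1 from t5, t6.
That leaves t5 = 2. Remove 2 from t2, t6.
So t6 = 3.

3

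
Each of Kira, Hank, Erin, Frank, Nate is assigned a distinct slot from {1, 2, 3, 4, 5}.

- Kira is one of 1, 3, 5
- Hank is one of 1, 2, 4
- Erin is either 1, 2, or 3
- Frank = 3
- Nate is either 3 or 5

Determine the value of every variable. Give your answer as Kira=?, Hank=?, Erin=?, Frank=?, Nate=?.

Kira=1, Hank=4, Erin=2, Frank=3, Nate=5

Frank has just one choice, so Frank = 3. So Kira, Erin, Nate can't be 3.
Nate must be 5 (only option left). Eliminate 5 elsewhere: Kira.
That leaves Kira = 1. Eliminate 1 elsewhere: Hank, Erin.
Erin has just one choice, so Erin = 2. So Hank can't be 2.
That leaves Hank = 4.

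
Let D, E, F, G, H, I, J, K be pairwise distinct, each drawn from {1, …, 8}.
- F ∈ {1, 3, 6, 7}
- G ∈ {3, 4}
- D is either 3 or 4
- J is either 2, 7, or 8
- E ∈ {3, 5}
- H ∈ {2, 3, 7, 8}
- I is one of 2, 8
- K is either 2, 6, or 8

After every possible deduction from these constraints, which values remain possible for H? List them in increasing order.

The 8 variables draw from only 8 values {1, 2, 3, 4, 5, 6, 7, 8}, so each is used; only F can be 1, hence F = 1.
The 7 still-open variables draw from only 7 values {2, 3, 4, 5, 6, 7, 8}, so each is used; only E can be 5, hence E = 5.
The 6 still-open variables together cover exactly {2, 3, 4, 6, 7, 8} — 6 values for 6 variables — and 6 appears only in K's list, so K = 6.
D and G share exactly the 2 values {3, 4}; by pigeonhole those values go to them, so strike 3, 4 from H.
No further eliminations apply; H can still be any of 2, 7, 8.

2, 7, 8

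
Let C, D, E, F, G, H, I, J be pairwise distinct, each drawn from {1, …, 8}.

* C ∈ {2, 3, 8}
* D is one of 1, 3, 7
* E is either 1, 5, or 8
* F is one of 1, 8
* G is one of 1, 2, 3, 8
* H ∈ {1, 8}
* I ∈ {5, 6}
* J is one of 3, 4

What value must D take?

The 8 variables together cover exactly {1, 2, 3, 4, 5, 6, 7, 8} — 8 values for 8 variables — and 4 appears only in J's list, so J = 4.
The 7 still-open variables together cover exactly {1, 2, 3, 5, 6, 7, 8} — 7 values for 7 variables — and 6 appears only in I's list, so I = 6.
The 6 still-open variables draw from only 6 values {1, 2, 3, 5, 7, 8}, so each is used; only E can be 5, hence E = 5.
Among the 5 still-open variables, 7 fits only D (and all 5 values in {1, 2, 3, 7, 8} must be used), so D = 7.

7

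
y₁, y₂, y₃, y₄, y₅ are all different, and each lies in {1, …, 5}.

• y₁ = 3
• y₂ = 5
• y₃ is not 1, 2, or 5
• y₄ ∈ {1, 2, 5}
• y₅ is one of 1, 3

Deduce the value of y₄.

y₁'s domain is down to {3}, so y₁ = 3. Eliminate 3 elsewhere: y₃, y₅.
y₂ must be 5 (only option left). Strike 5 from y₄.
That leaves y₃ = 4.
y₅'s domain is down to {1}, so y₅ = 1. So y₄ can't be 1.
So y₄ = 2.

2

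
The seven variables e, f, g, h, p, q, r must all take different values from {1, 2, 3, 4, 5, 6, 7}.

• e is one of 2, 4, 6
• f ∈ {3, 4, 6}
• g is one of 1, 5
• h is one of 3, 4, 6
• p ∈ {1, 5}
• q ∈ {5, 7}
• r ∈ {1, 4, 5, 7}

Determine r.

The 7 variables together cover exactly {1, 2, 3, 4, 5, 6, 7} — 7 values for 7 variables — and 2 appears only in e's list, so e = 2.
g and p between them cover only {1, 5} — a naked pair. Remove those values from q, r.
q's domain is down to {7}, so q = 7. Remove 7 from r.
So r = 4.

4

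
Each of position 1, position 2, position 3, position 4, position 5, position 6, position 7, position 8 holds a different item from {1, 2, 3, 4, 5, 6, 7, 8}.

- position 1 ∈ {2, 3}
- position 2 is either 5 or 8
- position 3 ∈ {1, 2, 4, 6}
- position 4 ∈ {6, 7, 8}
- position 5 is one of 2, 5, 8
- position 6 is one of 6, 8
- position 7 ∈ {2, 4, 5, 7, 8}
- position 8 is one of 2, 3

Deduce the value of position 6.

Among the 8 variables, 1 fits only position 3 (and all 8 values in {1, 2, 3, 4, 5, 6, 7, 8} must be used), so position 3 = 1.
Among the 7 still-open variables, 4 fits only position 7 (and all 7 values in {2, 3, 4, 5, 6, 7, 8} must be used), so position 7 = 4.
The 6 still-open variables together cover exactly {2, 3, 5, 6, 7, 8} — 6 values for 6 variables — and 7 appears only in position 4's list, so position 4 = 7.
The 5 still-open variables together cover exactly {2, 3, 5, 6, 8} — 5 values for 5 variables — and 6 appears only in position 6's list, so position 6 = 6.

6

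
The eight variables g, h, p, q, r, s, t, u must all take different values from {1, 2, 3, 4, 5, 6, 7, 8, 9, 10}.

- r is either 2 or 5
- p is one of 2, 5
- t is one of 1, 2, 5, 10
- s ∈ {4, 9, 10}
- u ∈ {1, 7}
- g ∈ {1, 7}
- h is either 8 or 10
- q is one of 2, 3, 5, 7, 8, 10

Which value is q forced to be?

3

The 2 variables g and u are confined to {1, 7}, which locks those values in; drop them from q, t.
p and r share exactly the 2 values {2, 5}; by pigeonhole those values go to them, so strike 2, 5 from q, t.
That leaves t = 10. Strike 10 from h, q, s.
h has just one choice, so h = 8. Eliminate 8 elsewhere: q.
So q = 3.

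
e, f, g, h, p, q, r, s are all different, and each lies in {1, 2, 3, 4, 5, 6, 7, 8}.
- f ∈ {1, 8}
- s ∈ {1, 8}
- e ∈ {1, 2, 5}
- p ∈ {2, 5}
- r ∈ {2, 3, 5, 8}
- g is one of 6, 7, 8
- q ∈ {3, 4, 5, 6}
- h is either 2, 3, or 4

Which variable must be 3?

r

The 8 variables together cover exactly {1, 2, 3, 4, 5, 6, 7, 8} — 8 values for 8 variables — and 7 appears only in g's list, so g = 7.
The 7 still-open variables together cover exactly {1, 2, 3, 4, 5, 6, 8} — 7 values for 7 variables — and 6 appears only in q's list, so q = 6.
The 6 still-open variables together cover exactly {1, 2, 3, 4, 5, 8} — 6 values for 6 variables — and 4 appears only in h's list, so h = 4.
The 5 still-open variables together cover exactly {1, 2, 3, 5, 8} — 5 values for 5 variables — and 3 appears only in r's list, so r = 3.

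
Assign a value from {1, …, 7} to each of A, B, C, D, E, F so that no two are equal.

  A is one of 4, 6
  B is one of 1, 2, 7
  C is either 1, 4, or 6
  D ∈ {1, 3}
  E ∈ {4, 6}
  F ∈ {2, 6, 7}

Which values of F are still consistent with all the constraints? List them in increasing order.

Among the 6 variables, 3 fits only D (and all 6 values in {1, 2, 3, 4, 6, 7} must be used), so D = 3.
A and E share exactly the 2 values {4, 6}; by pigeonhole those values go to them, so strike 4, 6 from C, F.
C must be 1 (only option left). So B can't be 1.
No further eliminations apply; F can still be any of 2, 7.

2, 7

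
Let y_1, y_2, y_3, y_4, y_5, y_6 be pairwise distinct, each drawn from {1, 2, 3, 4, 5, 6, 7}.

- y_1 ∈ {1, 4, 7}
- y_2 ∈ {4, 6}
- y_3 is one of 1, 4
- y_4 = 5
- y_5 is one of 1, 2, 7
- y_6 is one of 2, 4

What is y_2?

6

y_4's domain is down to {5}, so y_4 = 5.
The 5 still-open variables draw from only 5 values {1, 2, 4, 6, 7}, so each is used; only y_2 can be 6, hence y_2 = 6.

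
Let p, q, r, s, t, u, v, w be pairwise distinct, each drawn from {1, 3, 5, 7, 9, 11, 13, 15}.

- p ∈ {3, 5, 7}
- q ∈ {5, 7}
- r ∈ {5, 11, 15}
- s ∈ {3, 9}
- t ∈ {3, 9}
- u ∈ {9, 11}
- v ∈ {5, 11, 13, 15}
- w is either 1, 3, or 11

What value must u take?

The 8 variables together cover exactly {1, 3, 5, 7, 9, 11, 13, 15} — 8 values for 8 variables — and 1 appears only in w's list, so w = 1.
Among the 7 still-open variables, 13 fits only v (and all 7 values in {3, 5, 7, 9, 11, 13, 15} must be used), so v = 13.
The 6 still-open variables draw from only 6 values {3, 5, 7, 9, 11, 15}, so each is used; only r can be 15, hence r = 15.
Among the 5 still-open variables, 11 fits only u (and all 5 values in {3, 5, 7, 9, 11} must be used), so u = 11.

11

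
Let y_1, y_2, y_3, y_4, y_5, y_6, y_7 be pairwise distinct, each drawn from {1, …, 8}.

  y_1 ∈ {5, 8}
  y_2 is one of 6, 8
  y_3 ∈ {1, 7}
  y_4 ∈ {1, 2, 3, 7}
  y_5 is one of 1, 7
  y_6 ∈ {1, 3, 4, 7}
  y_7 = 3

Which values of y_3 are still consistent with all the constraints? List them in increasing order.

y_7 must be 3 (only option left). Eliminate 3 elsewhere: y_4, y_6.
y_3 and y_5 share exactly the 2 values {1, 7}; by pigeonhole those values go to them, so strike 1, 7 from y_4, y_6.
y_4 has just one choice, so y_4 = 2.
y_6 must be 4 (only option left).
No further eliminations apply; y_3 can still be any of 1, 7.

1, 7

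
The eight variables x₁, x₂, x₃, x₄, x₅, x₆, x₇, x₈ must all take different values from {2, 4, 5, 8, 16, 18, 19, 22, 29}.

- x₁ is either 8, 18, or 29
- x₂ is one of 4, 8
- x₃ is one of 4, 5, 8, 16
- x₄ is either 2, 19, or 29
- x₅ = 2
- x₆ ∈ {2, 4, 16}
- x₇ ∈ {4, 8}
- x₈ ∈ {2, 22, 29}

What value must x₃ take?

x₅ has just one choice, so x₅ = 2. So x₄, x₆, x₈ can't be 2.
x₂ and x₇ share exactly the 2 values {4, 8}; by pigeonhole those values go to them, so strike 4, 8 from x₁, x₃, x₆.
x₆ must be 16 (only option left). Remove 16 from x₃.
So x₃ = 5.

5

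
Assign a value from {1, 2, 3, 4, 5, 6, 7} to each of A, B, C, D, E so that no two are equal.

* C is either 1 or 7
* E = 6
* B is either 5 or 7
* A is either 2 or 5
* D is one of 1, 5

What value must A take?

2

E's domain is down to {6}, so E = 6.
The 4 still-open variables draw from only 4 values {1, 2, 5, 7}, so each is used; only A can be 2, hence A = 2.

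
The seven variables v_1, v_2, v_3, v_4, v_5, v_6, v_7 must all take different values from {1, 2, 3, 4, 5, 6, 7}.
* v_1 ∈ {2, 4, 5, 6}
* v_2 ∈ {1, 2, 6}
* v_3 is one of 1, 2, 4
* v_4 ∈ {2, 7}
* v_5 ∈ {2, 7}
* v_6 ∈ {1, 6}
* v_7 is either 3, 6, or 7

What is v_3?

4

The 7 variables together cover exactly {1, 2, 3, 4, 5, 6, 7} — 7 values for 7 variables — and 3 appears only in v_7's list, so v_7 = 3.
The 6 still-open variables together cover exactly {1, 2, 4, 5, 6, 7} — 6 values for 6 variables — and 5 appears only in v_1's list, so v_1 = 5.
The 5 still-open variables draw from only 5 values {1, 2, 4, 6, 7}, so each is used; only v_3 can be 4, hence v_3 = 4.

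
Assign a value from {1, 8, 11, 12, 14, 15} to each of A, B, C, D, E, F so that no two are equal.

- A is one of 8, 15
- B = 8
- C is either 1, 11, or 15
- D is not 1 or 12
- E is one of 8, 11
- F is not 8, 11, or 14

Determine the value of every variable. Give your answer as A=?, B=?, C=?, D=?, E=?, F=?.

B has just one choice, so B = 8. Remove 8 from A, D, E.
E must be 11 (only option left). Remove 11 from C, D.
That leaves A = 15. Remove 15 from C, D, F.
C must be 1 (only option left). Strike 1 from F.
That leaves D = 14.
F has just one choice, so F = 12.

A=15, B=8, C=1, D=14, E=11, F=12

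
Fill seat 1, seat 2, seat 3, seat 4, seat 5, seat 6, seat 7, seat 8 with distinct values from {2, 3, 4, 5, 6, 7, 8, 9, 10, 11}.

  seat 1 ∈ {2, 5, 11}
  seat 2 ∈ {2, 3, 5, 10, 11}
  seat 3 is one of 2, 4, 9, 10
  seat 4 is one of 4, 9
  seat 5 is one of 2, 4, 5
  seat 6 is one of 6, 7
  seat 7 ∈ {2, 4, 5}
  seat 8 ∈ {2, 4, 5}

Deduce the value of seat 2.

3

The 3 variables seat 5, seat 7, seat 8 are confined to {2, 4, 5}, which locks those values in; drop them from seat 1, seat 2, seat 3, seat 4.
seat 1 must be 11 (only option left). Strike 11 from seat 2.
seat 4 has just one choice, so seat 4 = 9. Remove 9 from seat 3.
seat 3 has just one choice, so seat 3 = 10. Eliminate 10 elsewhere: seat 2.
So seat 2 = 3.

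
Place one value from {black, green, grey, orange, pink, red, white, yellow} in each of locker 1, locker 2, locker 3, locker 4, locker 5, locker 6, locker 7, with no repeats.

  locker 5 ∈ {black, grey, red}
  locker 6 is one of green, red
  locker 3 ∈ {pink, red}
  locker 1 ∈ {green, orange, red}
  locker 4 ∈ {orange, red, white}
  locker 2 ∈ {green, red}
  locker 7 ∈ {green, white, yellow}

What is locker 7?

yellow

locker 2 and locker 6 share exactly the 2 values {green, red}; by pigeonhole those values go to them, so strike green, red from locker 1, locker 3, locker 4, locker 5, locker 7.
locker 1 must be orange (only option left). Strike orange from locker 4.
locker 3 has just one choice, so locker 3 = pink.
locker 4 has just one choice, so locker 4 = white. Remove white from locker 7.
So locker 7 = yellow.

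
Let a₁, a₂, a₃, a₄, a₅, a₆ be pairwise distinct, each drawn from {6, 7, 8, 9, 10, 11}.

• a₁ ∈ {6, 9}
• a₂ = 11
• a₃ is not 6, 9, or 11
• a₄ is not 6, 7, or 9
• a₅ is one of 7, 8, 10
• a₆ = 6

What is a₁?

9

a₂ has just one choice, so a₂ = 11. So a₄ can't be 11.
a₆ has just one choice, so a₆ = 6. Eliminate 6 elsewhere: a₁.
So a₁ = 9.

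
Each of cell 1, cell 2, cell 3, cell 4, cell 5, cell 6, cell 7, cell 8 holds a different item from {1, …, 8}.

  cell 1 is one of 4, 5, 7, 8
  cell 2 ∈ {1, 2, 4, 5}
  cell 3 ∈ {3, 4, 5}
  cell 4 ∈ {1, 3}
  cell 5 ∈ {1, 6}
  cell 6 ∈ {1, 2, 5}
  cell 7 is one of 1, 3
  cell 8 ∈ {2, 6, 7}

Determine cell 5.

6

The 8 variables together cover exactly {1, 2, 3, 4, 5, 6, 7, 8} — 8 values for 8 variables — and 8 appears only in cell 1's list, so cell 1 = 8.
The 7 still-open variables draw from only 7 values {1, 2, 3, 4, 5, 6, 7}, so each is used; only cell 8 can be 7, hence cell 8 = 7.
The 6 still-open variables draw from only 6 values {1, 2, 3, 4, 5, 6}, so each is used; only cell 5 can be 6, hence cell 5 = 6.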